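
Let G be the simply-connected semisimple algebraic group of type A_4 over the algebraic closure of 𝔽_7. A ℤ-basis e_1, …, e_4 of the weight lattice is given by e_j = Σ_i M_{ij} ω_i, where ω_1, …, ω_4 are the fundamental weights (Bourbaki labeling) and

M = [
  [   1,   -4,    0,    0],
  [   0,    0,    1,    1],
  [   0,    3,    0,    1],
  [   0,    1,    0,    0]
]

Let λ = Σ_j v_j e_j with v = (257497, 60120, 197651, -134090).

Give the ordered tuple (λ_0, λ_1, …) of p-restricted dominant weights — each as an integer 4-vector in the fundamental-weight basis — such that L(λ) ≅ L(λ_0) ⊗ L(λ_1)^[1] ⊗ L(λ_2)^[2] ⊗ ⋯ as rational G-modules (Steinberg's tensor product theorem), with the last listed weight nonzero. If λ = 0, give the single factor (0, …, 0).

((0, 1, 0, 4), (2, 1, 2, 6), (4, 2, 6, 1), (0, 3, 1, 0), (0, 5, 5, 4), (1, 3, 2, 3))

Compute c_i = Σ_j M_{ij} v_j with v = (257497, 60120, 197651, -134090):
  c_1 = (1)·(257497) + (-4)·(60120) + (0)·(197651) + (0)·(-134090) = 17017
  c_2 = (0)·(257497) + (0)·(60120) + (1)·(197651) + (1)·(-134090) = 63561
  c_3 = (0)·(257497) + (3)·(60120) + (0)·(197651) + (1)·(-134090) = 46270
  c_4 = (0)·(257497) + (1)·(60120) + (0)·(197651) + (0)·(-134090) = 60120
Writing each c_i in base p = 7:
  c_1 = 17017 = 0·7^0 + 2·7^1 + 4·7^2 + 0·7^3 + 0·7^4 + 1·7^5
  c_2 = 63561 = 1·7^0 + 1·7^1 + 2·7^2 + 3·7^3 + 5·7^4 + 3·7^5
  c_3 = 46270 = 0·7^0 + 2·7^1 + 6·7^2 + 1·7^3 + 5·7^4 + 2·7^5
  c_4 = 60120 = 4·7^0 + 6·7^1 + 1·7^2 + 0·7^3 + 4·7^4 + 3·7^5
Factor λ_0 = (0, 1, 0, 4)
Factor λ_1 = (2, 1, 2, 6)
Factor λ_2 = (4, 2, 6, 1)
Factor λ_3 = (0, 3, 1, 0)
Factor λ_4 = (0, 5, 5, 4)
Factor λ_5 = (1, 3, 2, 3)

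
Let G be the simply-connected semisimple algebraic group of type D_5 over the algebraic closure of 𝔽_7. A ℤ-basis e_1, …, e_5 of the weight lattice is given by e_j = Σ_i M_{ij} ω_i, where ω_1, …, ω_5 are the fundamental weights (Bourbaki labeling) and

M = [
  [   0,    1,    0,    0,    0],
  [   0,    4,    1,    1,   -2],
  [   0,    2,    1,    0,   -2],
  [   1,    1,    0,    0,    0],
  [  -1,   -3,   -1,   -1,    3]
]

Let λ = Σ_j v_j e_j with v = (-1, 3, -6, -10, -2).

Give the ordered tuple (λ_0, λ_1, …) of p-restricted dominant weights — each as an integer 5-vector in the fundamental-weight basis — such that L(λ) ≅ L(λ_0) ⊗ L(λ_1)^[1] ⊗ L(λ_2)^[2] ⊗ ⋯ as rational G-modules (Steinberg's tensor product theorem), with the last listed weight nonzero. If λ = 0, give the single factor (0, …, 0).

ω-coordinates c = M·v, v = (-1, 3, -6, -10, -2):
  c_1 = 0*-1 + 1*3 + 0*-6 + 0*-10 + 0*-2 = 3
  c_2 = 0*-1 + 4*3 + 1*-6 + 1*-10 + -2*-2 = 0
  c_3 = 0*-1 + 2*3 + 1*-6 + 0*-10 + -2*-2 = 4
  c_4 = 1*-1 + 1*3 + 0*-6 + 0*-10 + 0*-2 = 2
  c_5 = -1*-1 + -3*3 + -1*-6 + -1*-10 + 3*-2 = 2
p = 7; digits c_i = Σ_j d_{ij}·7^j, 0 ≤ d_{ij} < 7:
  c_1 = 3 = 3·7^0
  c_2 = 0
  c_3 = 4 = 4·7^0
  c_4 = 2 = 2·7^0
  c_5 = 2 = 2·7^0
p-restricted factor λ_0 = (3, 0, 4, 2, 2)

((3, 0, 4, 2, 2),)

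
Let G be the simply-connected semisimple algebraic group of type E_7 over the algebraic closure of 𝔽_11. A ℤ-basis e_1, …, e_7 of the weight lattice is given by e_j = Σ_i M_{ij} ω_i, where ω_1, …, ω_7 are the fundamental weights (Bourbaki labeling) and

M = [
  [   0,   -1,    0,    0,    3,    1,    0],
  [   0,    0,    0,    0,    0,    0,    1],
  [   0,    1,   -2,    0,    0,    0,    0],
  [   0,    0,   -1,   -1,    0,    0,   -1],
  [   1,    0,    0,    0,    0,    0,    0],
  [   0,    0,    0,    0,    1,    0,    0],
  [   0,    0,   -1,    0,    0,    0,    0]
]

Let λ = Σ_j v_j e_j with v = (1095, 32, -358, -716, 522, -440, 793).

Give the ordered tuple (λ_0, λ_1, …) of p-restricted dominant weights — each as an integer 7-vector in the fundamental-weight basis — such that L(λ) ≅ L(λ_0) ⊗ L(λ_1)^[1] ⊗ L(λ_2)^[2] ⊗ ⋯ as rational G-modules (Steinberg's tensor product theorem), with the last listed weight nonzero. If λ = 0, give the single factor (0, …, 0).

Compute c_i = Σ_j M_{ij} v_j with v = (1095, 32, -358, -716, 522, -440, 793):
  c_1 = 0·1095 + (-1)·(32) + (0)·(-358) + (0)·(-716) + 3·522 + (1)·(-440) + 0·793 = 1094
  c_2 = 0·1095 + 0·32 + (0)·(-358) + (0)·(-716) + 0·522 + (0)·(-440) + 1·793 = 793
  c_3 = 0·1095 + 1·32 + (-2)·(-358) + (0)·(-716) + 0·522 + (0)·(-440) + 0·793 = 748
  c_4 = 0·1095 + 0·32 + (-1)·(-358) + (-1)·(-716) + 0·522 + (0)·(-440) + (-1)·(793) = 281
  c_5 = 1·1095 + 0·32 + (0)·(-358) + (0)·(-716) + 0·522 + (0)·(-440) + 0·793 = 1095
  c_6 = 0·1095 + 0·32 + (0)·(-358) + (0)·(-716) + 1·522 + (0)·(-440) + 0·793 = 522
  c_7 = 0·1095 + 0·32 + (-1)·(-358) + (0)·(-716) + 0·522 + (0)·(-440) + 0·793 = 358
Base-11 expansion of each c_i:
  c_1 = 1094 = 5·11^0 + 0·11^1 + 9·11^2
  c_2 = 793 = 1·11^0 + 6·11^1 + 6·11^2
  c_3 = 748 = 0·11^0 + 2·11^1 + 6·11^2
  c_4 = 281 = 6·11^0 + 3·11^1 + 2·11^2
  c_5 = 1095 = 6·11^0 + 0·11^1 + 9·11^2
  c_6 = 522 = 5·11^0 + 3·11^1 + 4·11^2
  c_7 = 358 = 6·11^0 + 10·11^1 + 2·11^2
p-restricted factor λ_0 = (5, 1, 0, 6, 6, 5, 6)
p-restricted factor λ_1 = (0, 6, 2, 3, 0, 3, 10)
p-restricted factor λ_2 = (9, 6, 6, 2, 9, 4, 2)

((5, 1, 0, 6, 6, 5, 6), (0, 6, 2, 3, 0, 3, 10), (9, 6, 6, 2, 9, 4, 2))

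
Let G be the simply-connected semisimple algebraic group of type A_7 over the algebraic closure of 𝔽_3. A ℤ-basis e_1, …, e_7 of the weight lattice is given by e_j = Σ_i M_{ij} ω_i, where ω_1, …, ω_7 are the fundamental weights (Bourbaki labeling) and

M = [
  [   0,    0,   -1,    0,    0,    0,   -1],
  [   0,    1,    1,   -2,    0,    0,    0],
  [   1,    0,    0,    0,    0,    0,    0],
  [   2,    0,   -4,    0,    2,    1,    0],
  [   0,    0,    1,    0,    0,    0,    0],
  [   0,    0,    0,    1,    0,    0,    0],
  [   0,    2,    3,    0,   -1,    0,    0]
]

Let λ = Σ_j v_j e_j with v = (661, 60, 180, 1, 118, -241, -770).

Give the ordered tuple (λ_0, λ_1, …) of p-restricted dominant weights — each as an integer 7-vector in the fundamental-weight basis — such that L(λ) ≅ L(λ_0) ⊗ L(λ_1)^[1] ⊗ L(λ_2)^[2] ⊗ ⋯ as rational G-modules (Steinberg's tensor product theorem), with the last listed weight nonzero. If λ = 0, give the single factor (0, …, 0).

In the fundamental-weight basis, λ has coordinates c = M·v (v = (661, 60, 180, 1, 118, -241, -770)):
  c_1 = 0*661 + 0*60 + -1*180 + 0*1 + 0*118 + 0*-241 + -1*-770 = 590
  c_2 = 0*661 + 1*60 + 1*180 + -2*1 + 0*118 + 0*-241 + 0*-770 = 238
  c_3 = 1*661 + 0*60 + 0*180 + 0*1 + 0*118 + 0*-241 + 0*-770 = 661
  c_4 = 2*661 + 0*60 + -4*180 + 0*1 + 2*118 + 1*-241 + 0*-770 = 597
  c_5 = 0*661 + 0*60 + 1*180 + 0*1 + 0*118 + 0*-241 + 0*-770 = 180
  c_6 = 0*661 + 0*60 + 0*180 + 1*1 + 0*118 + 0*-241 + 0*-770 = 1
  c_7 = 0*661 + 2*60 + 3*180 + 0*1 + -1*118 + 0*-241 + 0*-770 = 542
Expand coordinatewise in base 3:
  c_1 = 590 = 2·3^0 + 1·3^1 + 2·3^2 + 0·3^3 + 1·3^4 + 2·3^5
  c_2 = 238 = 1·3^0 + 1·3^1 + 2·3^2 + 2·3^3 + 2·3^4
  c_3 = 661 = 1·3^0 + 1·3^1 + 1·3^2 + 0·3^3 + 2·3^4 + 2·3^5
  c_4 = 597 = 0·3^0 + 1·3^1 + 0·3^2 + 1·3^3 + 1·3^4 + 2·3^5
  c_5 = 180 = 0·3^0 + 0·3^1 + 2·3^2 + 0·3^3 + 2·3^4
  c_6 = 1 = 1·3^0
  c_7 = 542 = 2·3^0 + 0·3^1 + 0·3^2 + 2·3^3 + 0·3^4 + 2·3^5
λ_0 = (2, 1, 1, 0, 0, 1, 2)
λ_1 = (1, 1, 1, 1, 0, 0, 0)
λ_2 = (2, 2, 1, 0, 2, 0, 0)
λ_3 = (0, 2, 0, 1, 0, 0, 2)
λ_4 = (1, 2, 2, 1, 2, 0, 0)
λ_5 = (2, 0, 2, 2, 0, 0, 2)

((2, 1, 1, 0, 0, 1, 2), (1, 1, 1, 1, 0, 0, 0), (2, 2, 1, 0, 2, 0, 0), (0, 2, 0, 1, 0, 0, 2), (1, 2, 2, 1, 2, 0, 0), (2, 0, 2, 2, 0, 0, 2))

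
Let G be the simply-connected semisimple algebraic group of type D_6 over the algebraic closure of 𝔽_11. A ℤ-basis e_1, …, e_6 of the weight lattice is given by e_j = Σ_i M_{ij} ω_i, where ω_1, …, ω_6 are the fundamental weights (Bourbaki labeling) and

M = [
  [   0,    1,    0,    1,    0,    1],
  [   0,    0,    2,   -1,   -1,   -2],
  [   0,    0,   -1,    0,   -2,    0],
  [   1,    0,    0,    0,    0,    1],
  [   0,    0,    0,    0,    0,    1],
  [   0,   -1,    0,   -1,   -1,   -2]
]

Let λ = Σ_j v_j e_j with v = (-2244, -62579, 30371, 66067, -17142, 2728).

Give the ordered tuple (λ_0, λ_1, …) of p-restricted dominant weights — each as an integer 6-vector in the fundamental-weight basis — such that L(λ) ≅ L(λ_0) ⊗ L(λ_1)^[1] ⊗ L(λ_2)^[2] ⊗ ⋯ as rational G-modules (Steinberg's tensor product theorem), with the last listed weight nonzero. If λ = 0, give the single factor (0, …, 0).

((1, 3, 8, 0, 0, 3), (4, 6, 3, 0, 6, 8), (7, 8, 10, 4, 0, 1), (4, 4, 2, 0, 2, 6))

Change of basis e → ω: c = M·v where v = (-2244, -62579, 30371, 66067, -17142, 2728):
  c_1 = (0)·(-2244) + (1)·(-62579) + 0·30371 + 1·66067 + (0)·(-17142) + 1·2728 = 6216
  c_2 = (0)·(-2244) + (0)·(-62579) + 2·30371 + (-1)·(66067) + (-1)·(-17142) + (-2)·(2728) = 6361
  c_3 = (0)·(-2244) + (0)·(-62579) + (-1)·(30371) + 0·66067 + (-2)·(-17142) + 0·2728 = 3913
  c_4 = (1)·(-2244) + (0)·(-62579) + 0·30371 + 0·66067 + (0)·(-17142) + 1·2728 = 484
  c_5 = (0)·(-2244) + (0)·(-62579) + 0·30371 + 0·66067 + (0)·(-17142) + 1·2728 = 2728
  c_6 = (0)·(-2244) + (-1)·(-62579) + 0·30371 + (-1)·(66067) + (-1)·(-17142) + (-2)·(2728) = 8198
p = 11; digits c_i = Σ_j d_{ij}·11^j, 0 ≤ d_{ij} < 11:
  c_1 = 6216 = 1·11^0 + 4·11^1 + 7·11^2 + 4·11^3
  c_2 = 6361 = 3·11^0 + 6·11^1 + 8·11^2 + 4·11^3
  c_3 = 3913 = 8·11^0 + 3·11^1 + 10·11^2 + 2·11^3
  c_4 = 484 = 0·11^0 + 0·11^1 + 4·11^2
  c_5 = 2728 = 0·11^0 + 6·11^1 + 0·11^2 + 2·11^3
  c_6 = 8198 = 3·11^0 + 8·11^1 + 1·11^2 + 6·11^3
p-restricted factor λ_0 = (1, 3, 8, 0, 0, 3)
p-restricted factor λ_1 = (4, 6, 3, 0, 6, 8)
p-restricted factor λ_2 = (7, 8, 10, 4, 0, 1)
p-restricted factor λ_3 = (4, 4, 2, 0, 2, 6)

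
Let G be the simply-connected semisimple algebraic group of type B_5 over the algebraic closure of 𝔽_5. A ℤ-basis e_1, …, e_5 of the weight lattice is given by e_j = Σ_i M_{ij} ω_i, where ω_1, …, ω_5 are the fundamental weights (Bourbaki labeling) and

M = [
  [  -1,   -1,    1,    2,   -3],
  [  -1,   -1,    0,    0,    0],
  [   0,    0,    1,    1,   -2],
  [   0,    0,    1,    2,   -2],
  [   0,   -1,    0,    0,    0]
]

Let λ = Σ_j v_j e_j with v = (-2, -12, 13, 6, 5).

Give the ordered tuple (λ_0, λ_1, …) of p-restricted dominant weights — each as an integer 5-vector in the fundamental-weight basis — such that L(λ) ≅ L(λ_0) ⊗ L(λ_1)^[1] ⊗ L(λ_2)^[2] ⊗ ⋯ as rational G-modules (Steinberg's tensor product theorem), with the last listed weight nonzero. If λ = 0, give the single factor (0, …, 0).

In the fundamental-weight basis, λ has coordinates c = M·v (v = (-2, -12, 13, 6, 5)):
  c_1 = -1*-2 + -1*-12 + 1*13 + 2*6 + -3*5 = 24
  c_2 = -1*-2 + -1*-12 + 0*13 + 0*6 + 0*5 = 14
  c_3 = 0*-2 + 0*-12 + 1*13 + 1*6 + -2*5 = 9
  c_4 = 0*-2 + 0*-12 + 1*13 + 2*6 + -2*5 = 15
  c_5 = 0*-2 + -1*-12 + 0*13 + 0*6 + 0*5 = 12
Expand coordinatewise in base 5:
  c_1 = 24 = 4·5^0 + 4·5^1
  c_2 = 14 = 4·5^0 + 2·5^1
  c_3 = 9 = 4·5^0 + 1·5^1
  c_4 = 15 = 0·5^0 + 3·5^1
  c_5 = 12 = 2·5^0 + 2·5^1
Factor λ_0 = (4, 4, 4, 0, 2)
Factor λ_1 = (4, 2, 1, 3, 2)

((4, 4, 4, 0, 2), (4, 2, 1, 3, 2))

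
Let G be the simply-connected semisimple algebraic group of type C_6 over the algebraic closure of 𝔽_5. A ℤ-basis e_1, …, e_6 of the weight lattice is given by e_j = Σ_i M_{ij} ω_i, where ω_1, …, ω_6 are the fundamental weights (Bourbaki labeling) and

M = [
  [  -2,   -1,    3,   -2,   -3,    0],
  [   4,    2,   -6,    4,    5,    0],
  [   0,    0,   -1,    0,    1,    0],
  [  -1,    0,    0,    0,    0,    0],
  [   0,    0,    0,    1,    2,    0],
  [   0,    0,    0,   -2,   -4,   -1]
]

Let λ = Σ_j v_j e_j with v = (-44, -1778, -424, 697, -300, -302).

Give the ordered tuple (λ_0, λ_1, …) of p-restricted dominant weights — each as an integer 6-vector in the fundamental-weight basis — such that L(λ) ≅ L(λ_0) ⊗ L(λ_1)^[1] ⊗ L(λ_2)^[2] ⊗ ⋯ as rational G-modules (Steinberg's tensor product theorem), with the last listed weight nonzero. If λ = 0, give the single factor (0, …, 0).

((0, 0, 4, 4, 2, 3), (0, 0, 4, 3, 4, 1), (4, 4, 4, 1, 3, 4))

Converting to the ω-basis (c_i = row i of M dotted with v = (-44, -1778, -424, 697, -300, -302)):
  c_1 = -2*-44 + -1*-1778 + 3*-424 + -2*697 + -3*-300 + 0*-302 = 100
  c_2 = 4*-44 + 2*-1778 + -6*-424 + 4*697 + 5*-300 + 0*-302 = 100
  c_3 = 0*-44 + 0*-1778 + -1*-424 + 0*697 + 1*-300 + 0*-302 = 124
  c_4 = -1*-44 + 0*-1778 + 0*-424 + 0*697 + 0*-300 + 0*-302 = 44
  c_5 = 0*-44 + 0*-1778 + 0*-424 + 1*697 + 2*-300 + 0*-302 = 97
  c_6 = 0*-44 + 0*-1778 + 0*-424 + -2*697 + -4*-300 + -1*-302 = 108
Writing each c_i in base p = 5:
  c_1 = 100 = 0·5^0 + 0·5^1 + 4·5^2
  c_2 = 100 = 0·5^0 + 0·5^1 + 4·5^2
  c_3 = 124 = 4·5^0 + 4·5^1 + 4·5^2
  c_4 = 44 = 4·5^0 + 3·5^1 + 1·5^2
  c_5 = 97 = 2·5^0 + 4·5^1 + 3·5^2
  c_6 = 108 = 3·5^0 + 1·5^1 + 4·5^2
λ_0 = (0, 0, 4, 4, 2, 3)
λ_1 = (0, 0, 4, 3, 4, 1)
λ_2 = (4, 4, 4, 1, 3, 4)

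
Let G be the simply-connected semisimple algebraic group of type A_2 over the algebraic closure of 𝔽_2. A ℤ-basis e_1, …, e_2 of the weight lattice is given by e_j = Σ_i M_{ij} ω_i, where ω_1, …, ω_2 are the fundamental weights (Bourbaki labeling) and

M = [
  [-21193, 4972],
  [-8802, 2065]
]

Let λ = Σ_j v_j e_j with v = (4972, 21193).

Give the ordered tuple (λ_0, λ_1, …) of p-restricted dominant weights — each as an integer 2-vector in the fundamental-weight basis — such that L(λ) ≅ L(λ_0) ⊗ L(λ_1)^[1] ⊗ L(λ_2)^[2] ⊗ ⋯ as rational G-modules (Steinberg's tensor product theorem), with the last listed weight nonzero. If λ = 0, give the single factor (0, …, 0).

Change of basis e → ω: c = M·v where v = (4972, 21193):
  c_1 = -21193*4972 + 4972*21193 = 0
  c_2 = -8802*4972 + 2065*21193 = 1
Expand coordinatewise in base 2:
  c_1 = 0
  c_2 = 1 = 1·2^0
Factor λ_0 = (0, 1)

((0, 1),)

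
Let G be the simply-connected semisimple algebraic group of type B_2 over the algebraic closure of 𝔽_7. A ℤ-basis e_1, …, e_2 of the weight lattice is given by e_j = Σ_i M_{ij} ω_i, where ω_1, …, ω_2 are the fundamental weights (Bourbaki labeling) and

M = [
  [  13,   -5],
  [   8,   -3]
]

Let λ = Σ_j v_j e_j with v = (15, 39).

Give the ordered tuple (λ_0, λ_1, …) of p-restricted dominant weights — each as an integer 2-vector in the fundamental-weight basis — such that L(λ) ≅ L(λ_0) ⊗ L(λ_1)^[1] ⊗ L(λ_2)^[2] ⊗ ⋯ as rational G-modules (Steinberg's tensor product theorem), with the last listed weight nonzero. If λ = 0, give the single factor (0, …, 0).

ω-coordinates c = M·v, v = (15, 39):
  c_1 = (13)·(15) + (-5)·(39) = 0
  c_2 = (8)·(15) + (-3)·(39) = 3
Base-7 expansion of each c_i:
  c_1 = 0
  c_2 = 3 = 3·7^0
Factor λ_0 = (0, 3)

((0, 3),)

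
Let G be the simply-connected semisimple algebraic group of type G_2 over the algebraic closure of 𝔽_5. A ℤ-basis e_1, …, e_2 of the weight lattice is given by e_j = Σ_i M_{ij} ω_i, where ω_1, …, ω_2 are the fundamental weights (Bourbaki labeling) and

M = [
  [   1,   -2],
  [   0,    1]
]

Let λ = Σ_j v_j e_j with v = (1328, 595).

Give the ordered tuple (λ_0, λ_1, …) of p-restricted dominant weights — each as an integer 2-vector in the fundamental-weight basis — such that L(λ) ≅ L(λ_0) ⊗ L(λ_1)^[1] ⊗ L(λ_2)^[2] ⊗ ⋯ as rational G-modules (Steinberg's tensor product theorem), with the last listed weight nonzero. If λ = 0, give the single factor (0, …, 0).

Converting to the ω-basis (c_i = row i of M dotted with v = (1328, 595)):
  c_1 = 1*1328 + -2*595 = 138
  c_2 = 0*1328 + 1*595 = 595
Expand coordinatewise in base 5:
  c_1 = 138 = 3·5^0 + 2·5^1 + 0·5^2 + 1·5^3
  c_2 = 595 = 0·5^0 + 4·5^1 + 3·5^2 + 4·5^3
λ_0 = (3, 0)
λ_1 = (2, 4)
λ_2 = (0, 3)
λ_3 = (1, 4)

((3, 0), (2, 4), (0, 3), (1, 4))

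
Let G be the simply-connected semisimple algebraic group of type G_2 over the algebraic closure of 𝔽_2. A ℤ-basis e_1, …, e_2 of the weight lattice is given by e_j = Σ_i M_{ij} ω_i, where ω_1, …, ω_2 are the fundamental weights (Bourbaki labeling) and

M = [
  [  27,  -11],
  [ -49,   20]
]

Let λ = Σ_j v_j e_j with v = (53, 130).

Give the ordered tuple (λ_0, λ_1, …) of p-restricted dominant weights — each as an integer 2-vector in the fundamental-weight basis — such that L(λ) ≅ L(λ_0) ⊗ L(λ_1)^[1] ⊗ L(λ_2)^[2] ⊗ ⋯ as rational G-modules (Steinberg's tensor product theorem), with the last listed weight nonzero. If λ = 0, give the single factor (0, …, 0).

((1, 1), (0, 1))

Converting to the ω-basis (c_i = row i of M dotted with v = (53, 130)):
  c_1 = 27·53 + (-11)·(130) = 1
  c_2 = (-49)·(53) + 20·130 = 3
Writing each c_i in base p = 2:
  c_1 = 1 = 1·2^0
  c_2 = 3 = 1·2^0 + 1·2^1
Factor λ_0 = (1, 1)
Factor λ_1 = (0, 1)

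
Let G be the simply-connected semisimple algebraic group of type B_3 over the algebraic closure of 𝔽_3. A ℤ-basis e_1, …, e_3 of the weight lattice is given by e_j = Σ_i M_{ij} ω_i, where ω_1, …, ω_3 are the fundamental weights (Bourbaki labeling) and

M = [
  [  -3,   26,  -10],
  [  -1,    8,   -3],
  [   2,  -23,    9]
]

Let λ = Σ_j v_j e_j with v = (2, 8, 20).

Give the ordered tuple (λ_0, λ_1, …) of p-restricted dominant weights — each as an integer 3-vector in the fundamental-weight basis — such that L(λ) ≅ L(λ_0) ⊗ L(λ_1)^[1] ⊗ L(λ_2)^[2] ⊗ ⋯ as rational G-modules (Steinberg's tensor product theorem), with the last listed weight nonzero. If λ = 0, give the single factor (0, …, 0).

In the fundamental-weight basis, λ has coordinates c = M·v (v = (2, 8, 20)):
  c_1 = (-3)·(2) + (26)·(8) + (-10)·(20) = 2
  c_2 = (-1)·(2) + (8)·(8) + (-3)·(20) = 2
  c_3 = (2)·(2) + (-23)·(8) + (9)·(20) = 0
Writing each c_i in base p = 3:
  c_1 = 2 = 2·3^0
  c_2 = 2 = 2·3^0
  c_3 = 0
p-restricted factor λ_0 = (2, 2, 0)

((2, 2, 0),)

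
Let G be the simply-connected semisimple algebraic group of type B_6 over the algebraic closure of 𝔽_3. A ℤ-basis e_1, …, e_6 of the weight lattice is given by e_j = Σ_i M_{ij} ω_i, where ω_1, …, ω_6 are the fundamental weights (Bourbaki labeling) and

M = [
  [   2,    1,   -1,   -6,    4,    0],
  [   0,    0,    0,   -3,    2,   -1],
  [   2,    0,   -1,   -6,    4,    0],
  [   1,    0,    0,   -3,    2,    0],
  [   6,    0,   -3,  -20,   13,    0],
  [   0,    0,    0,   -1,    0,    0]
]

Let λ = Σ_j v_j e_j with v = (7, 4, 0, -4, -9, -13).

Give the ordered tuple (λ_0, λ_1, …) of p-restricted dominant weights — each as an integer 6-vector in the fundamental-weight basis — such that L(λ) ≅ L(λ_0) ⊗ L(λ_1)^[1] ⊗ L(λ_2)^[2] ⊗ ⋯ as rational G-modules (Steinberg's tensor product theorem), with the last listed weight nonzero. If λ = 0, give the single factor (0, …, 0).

((0, 1, 2, 1, 2, 1), (2, 2, 0, 0, 1, 1))

Change of basis e → ω: c = M·v where v = (7, 4, 0, -4, -9, -13):
  c_1 = 2·7 + 1·4 + (-1)·(0) + (-6)·(-4) + (4)·(-9) + (0)·(-13) = 6
  c_2 = 0·7 + 0·4 + 0·0 + (-3)·(-4) + (2)·(-9) + (-1)·(-13) = 7
  c_3 = 2·7 + 0·4 + (-1)·(0) + (-6)·(-4) + (4)·(-9) + (0)·(-13) = 2
  c_4 = 1·7 + 0·4 + 0·0 + (-3)·(-4) + (2)·(-9) + (0)·(-13) = 1
  c_5 = 6·7 + 0·4 + (-3)·(0) + (-20)·(-4) + (13)·(-9) + (0)·(-13) = 5
  c_6 = 0·7 + 0·4 + 0·0 + (-1)·(-4) + (0)·(-9) + (0)·(-13) = 4
p = 3; digits c_i = Σ_j d_{ij}·3^j, 0 ≤ d_{ij} < 3:
  c_1 = 6 = 0·3^0 + 2·3^1
  c_2 = 7 = 1·3^0 + 2·3^1
  c_3 = 2 = 2·3^0
  c_4 = 1 = 1·3^0
  c_5 = 5 = 2·3^0 + 1·3^1
  c_6 = 4 = 1·3^0 + 1·3^1
Factor λ_0 = (0, 1, 2, 1, 2, 1)
Factor λ_1 = (2, 2, 0, 0, 1, 1)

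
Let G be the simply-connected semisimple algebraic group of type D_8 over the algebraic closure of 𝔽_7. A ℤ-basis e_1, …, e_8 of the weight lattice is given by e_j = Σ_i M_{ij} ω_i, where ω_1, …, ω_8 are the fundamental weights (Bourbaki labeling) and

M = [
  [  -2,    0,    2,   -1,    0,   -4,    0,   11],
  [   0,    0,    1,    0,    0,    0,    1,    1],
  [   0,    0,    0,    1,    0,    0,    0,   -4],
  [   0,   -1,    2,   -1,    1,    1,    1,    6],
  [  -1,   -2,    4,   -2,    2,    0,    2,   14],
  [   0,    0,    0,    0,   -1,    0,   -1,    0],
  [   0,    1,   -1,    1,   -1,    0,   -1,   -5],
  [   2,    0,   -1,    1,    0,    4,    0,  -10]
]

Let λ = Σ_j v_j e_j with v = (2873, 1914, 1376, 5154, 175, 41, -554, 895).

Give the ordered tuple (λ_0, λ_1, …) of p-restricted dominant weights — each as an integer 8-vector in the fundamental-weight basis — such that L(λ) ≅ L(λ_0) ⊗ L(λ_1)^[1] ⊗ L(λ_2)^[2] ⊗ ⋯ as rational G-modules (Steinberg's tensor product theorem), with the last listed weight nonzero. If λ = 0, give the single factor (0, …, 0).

((0, 2, 6, 2, 1, 1, 0, 3), (2, 0, 0, 4, 3, 5, 4, 0), (3, 0, 4, 0, 5, 0, 4, 1), (4, 5, 4, 2, 0, 1, 4, 2))

ω-coordinates c = M·v, v = (2873, 1914, 1376, 5154, 175, 41, -554, 895):
  c_1 = (-2)·(2873) + (0)·(1914) + (2)·(1376) + (-1)·(5154) + (0)·(175) + (-4)·(41) + (0)·(-554) + (11)·(895) = 1533
  c_2 = (0)·(2873) + (0)·(1914) + (1)·(1376) + (0)·(5154) + (0)·(175) + (0)·(41) + (1)·(-554) + (1)·(895) = 1717
  c_3 = (0)·(2873) + (0)·(1914) + (0)·(1376) + (1)·(5154) + (0)·(175) + (0)·(41) + (0)·(-554) + (-4)·(895) = 1574
  c_4 = (0)·(2873) + (-1)·(1914) + (2)·(1376) + (-1)·(5154) + (1)·(175) + (1)·(41) + (1)·(-554) + (6)·(895) = 716
  c_5 = (-1)·(2873) + (-2)·(1914) + (4)·(1376) + (-2)·(5154) + (2)·(175) + (0)·(41) + (2)·(-554) + (14)·(895) = 267
  c_6 = (0)·(2873) + (0)·(1914) + (0)·(1376) + (0)·(5154) + (-1)·(175) + (0)·(41) + (-1)·(-554) + (0)·(895) = 379
  c_7 = (0)·(2873) + (1)·(1914) + (-1)·(1376) + (1)·(5154) + (-1)·(175) + (0)·(41) + (-1)·(-554) + (-5)·(895) = 1596
  c_8 = (2)·(2873) + (0)·(1914) + (-1)·(1376) + (1)·(5154) + (0)·(175) + (4)·(41) + (0)·(-554) + (-10)·(895) = 738
p = 7; digits c_i = Σ_j d_{ij}·7^j, 0 ≤ d_{ij} < 7:
  c_1 = 1533 = 0·7^0 + 2·7^1 + 3·7^2 + 4·7^3
  c_2 = 1717 = 2·7^0 + 0·7^1 + 0·7^2 + 5·7^3
  c_3 = 1574 = 6·7^0 + 0·7^1 + 4·7^2 + 4·7^3
  c_4 = 716 = 2·7^0 + 4·7^1 + 0·7^2 + 2·7^3
  c_5 = 267 = 1·7^0 + 3·7^1 + 5·7^2
  c_6 = 379 = 1·7^0 + 5·7^1 + 0·7^2 + 1·7^3
  c_7 = 1596 = 0·7^0 + 4·7^1 + 4·7^2 + 4·7^3
  c_8 = 738 = 3·7^0 + 0·7^1 + 1·7^2 + 2·7^3
Factor λ_0 = (0, 2, 6, 2, 1, 1, 0, 3)
Factor λ_1 = (2, 0, 0, 4, 3, 5, 4, 0)
Factor λ_2 = (3, 0, 4, 0, 5, 0, 4, 1)
Factor λ_3 = (4, 5, 4, 2, 0, 1, 4, 2)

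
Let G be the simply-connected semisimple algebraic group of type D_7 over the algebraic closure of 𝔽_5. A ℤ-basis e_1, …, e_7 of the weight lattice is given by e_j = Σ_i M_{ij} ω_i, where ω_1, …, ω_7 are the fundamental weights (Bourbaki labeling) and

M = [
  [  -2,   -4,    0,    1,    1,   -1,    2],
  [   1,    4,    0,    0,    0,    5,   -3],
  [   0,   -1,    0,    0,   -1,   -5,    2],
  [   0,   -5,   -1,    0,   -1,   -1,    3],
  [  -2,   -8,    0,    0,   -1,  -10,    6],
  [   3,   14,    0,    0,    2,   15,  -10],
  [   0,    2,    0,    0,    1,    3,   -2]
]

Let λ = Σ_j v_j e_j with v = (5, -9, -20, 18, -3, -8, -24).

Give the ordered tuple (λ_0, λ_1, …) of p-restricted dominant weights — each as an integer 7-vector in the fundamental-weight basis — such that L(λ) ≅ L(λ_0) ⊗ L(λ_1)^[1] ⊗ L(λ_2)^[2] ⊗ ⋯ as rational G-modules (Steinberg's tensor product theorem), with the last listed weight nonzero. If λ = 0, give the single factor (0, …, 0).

((1, 1, 4, 4, 1, 3, 3),)

ω-coordinates c = M·v, v = (5, -9, -20, 18, -3, -8, -24):
  c_1 = -2*5 + -4*-9 + 0*-20 + 1*18 + 1*-3 + -1*-8 + 2*-24 = 1
  c_2 = 1*5 + 4*-9 + 0*-20 + 0*18 + 0*-3 + 5*-8 + -3*-24 = 1
  c_3 = 0*5 + -1*-9 + 0*-20 + 0*18 + -1*-3 + -5*-8 + 2*-24 = 4
  c_4 = 0*5 + -5*-9 + -1*-20 + 0*18 + -1*-3 + -1*-8 + 3*-24 = 4
  c_5 = -2*5 + -8*-9 + 0*-20 + 0*18 + -1*-3 + -10*-8 + 6*-24 = 1
  c_6 = 3*5 + 14*-9 + 0*-20 + 0*18 + 2*-3 + 15*-8 + -10*-24 = 3
  c_7 = 0*5 + 2*-9 + 0*-20 + 0*18 + 1*-3 + 3*-8 + -2*-24 = 3
Expand coordinatewise in base 5:
  c_1 = 1 = 1·5^0
  c_2 = 1 = 1·5^0
  c_3 = 4 = 4·5^0
  c_4 = 4 = 4·5^0
  c_5 = 1 = 1·5^0
  c_6 = 3 = 3·5^0
  c_7 = 3 = 3·5^0
p-restricted factor λ_0 = (1, 1, 4, 4, 1, 3, 3)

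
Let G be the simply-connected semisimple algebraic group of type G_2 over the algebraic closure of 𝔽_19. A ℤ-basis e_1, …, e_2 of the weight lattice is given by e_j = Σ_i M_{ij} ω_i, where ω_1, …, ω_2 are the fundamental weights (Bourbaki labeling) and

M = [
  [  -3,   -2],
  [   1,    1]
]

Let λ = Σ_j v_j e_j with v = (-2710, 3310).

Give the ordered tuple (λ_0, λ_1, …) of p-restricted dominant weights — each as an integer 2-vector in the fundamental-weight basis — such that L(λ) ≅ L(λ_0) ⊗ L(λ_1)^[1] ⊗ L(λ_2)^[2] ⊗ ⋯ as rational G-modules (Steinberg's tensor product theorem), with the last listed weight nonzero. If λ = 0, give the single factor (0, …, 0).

((9, 11), (3, 12), (4, 1))

Change of basis e → ω: c = M·v where v = (-2710, 3310):
  c_1 = (-3)·(-2710) + (-2)·(3310) = 1510
  c_2 = (1)·(-2710) + 1·3310 = 600
Expand coordinatewise in base 19:
  c_1 = 1510 = 9·19^0 + 3·19^1 + 4·19^2
  c_2 = 600 = 11·19^0 + 12·19^1 + 1·19^2
Factor λ_0 = (9, 11)
Factor λ_1 = (3, 12)
Factor λ_2 = (4, 1)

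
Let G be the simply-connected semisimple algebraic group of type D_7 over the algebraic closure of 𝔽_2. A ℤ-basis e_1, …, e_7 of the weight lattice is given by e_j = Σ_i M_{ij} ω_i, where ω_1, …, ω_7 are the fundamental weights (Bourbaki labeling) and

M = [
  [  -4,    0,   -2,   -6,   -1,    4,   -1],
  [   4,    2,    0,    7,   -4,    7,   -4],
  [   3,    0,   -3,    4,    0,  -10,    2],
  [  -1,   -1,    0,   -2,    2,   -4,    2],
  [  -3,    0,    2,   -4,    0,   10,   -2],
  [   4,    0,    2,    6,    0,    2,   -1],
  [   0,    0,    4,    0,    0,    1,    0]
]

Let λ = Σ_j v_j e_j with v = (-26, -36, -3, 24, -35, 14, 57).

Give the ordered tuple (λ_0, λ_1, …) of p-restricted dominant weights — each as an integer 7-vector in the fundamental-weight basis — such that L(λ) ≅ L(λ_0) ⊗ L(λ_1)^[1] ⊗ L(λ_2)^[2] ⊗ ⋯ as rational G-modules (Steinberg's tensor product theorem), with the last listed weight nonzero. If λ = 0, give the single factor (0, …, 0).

((0, 0, 1, 0, 0, 1, 0), (0, 1, 0, 1, 1, 0, 1), (0, 0, 0, 0, 0, 1, 0))

Converting to the ω-basis (c_i = row i of M dotted with v = (-26, -36, -3, 24, -35, 14, 57)):
  c_1 = (-4)·(-26) + (0)·(-36) + (-2)·(-3) + (-6)·(24) + (-1)·(-35) + 4·14 + (-1)·(57) = 0
  c_2 = (4)·(-26) + (2)·(-36) + (0)·(-3) + 7·24 + (-4)·(-35) + 7·14 + (-4)·(57) = 2
  c_3 = (3)·(-26) + (0)·(-36) + (-3)·(-3) + 4·24 + (0)·(-35) + (-10)·(14) + 2·57 = 1
  c_4 = (-1)·(-26) + (-1)·(-36) + (0)·(-3) + (-2)·(24) + (2)·(-35) + (-4)·(14) + 2·57 = 2
  c_5 = (-3)·(-26) + (0)·(-36) + (2)·(-3) + (-4)·(24) + (0)·(-35) + 10·14 + (-2)·(57) = 2
  c_6 = (4)·(-26) + (0)·(-36) + (2)·(-3) + 6·24 + (0)·(-35) + 2·14 + (-1)·(57) = 5
  c_7 = (0)·(-26) + (0)·(-36) + (4)·(-3) + 0·24 + (0)·(-35) + 1·14 + 0·57 = 2
Writing each c_i in base p = 2:
  c_1 = 0
  c_2 = 2 = 0·2^0 + 1·2^1
  c_3 = 1 = 1·2^0
  c_4 = 2 = 0·2^0 + 1·2^1
  c_5 = 2 = 0·2^0 + 1·2^1
  c_6 = 5 = 1·2^0 + 0·2^1 + 1·2^2
  c_7 = 2 = 0·2^0 + 1·2^1
Factor λ_0 = (0, 0, 1, 0, 0, 1, 0)
Factor λ_1 = (0, 1, 0, 1, 1, 0, 1)
Factor λ_2 = (0, 0, 0, 0, 0, 1, 0)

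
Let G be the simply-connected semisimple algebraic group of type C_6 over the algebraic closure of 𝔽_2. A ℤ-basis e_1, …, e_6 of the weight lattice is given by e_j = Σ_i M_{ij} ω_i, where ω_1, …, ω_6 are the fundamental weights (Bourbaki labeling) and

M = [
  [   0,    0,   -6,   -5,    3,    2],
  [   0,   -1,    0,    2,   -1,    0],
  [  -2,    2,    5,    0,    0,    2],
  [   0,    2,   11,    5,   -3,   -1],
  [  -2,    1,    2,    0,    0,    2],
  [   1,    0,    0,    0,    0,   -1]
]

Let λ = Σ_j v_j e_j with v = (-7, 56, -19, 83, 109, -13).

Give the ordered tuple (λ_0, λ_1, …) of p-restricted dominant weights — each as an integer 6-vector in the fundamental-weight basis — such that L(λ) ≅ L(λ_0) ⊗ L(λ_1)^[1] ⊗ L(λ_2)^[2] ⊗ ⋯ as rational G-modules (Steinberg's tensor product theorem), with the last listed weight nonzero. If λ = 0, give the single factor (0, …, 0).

Converting to the ω-basis (c_i = row i of M dotted with v = (-7, 56, -19, 83, 109, -13)):
  c_1 = (0)·(-7) + (0)·(56) + (-6)·(-19) + (-5)·(83) + (3)·(109) + (2)·(-13) = 0
  c_2 = (0)·(-7) + (-1)·(56) + (0)·(-19) + (2)·(83) + (-1)·(109) + (0)·(-13) = 1
  c_3 = (-2)·(-7) + (2)·(56) + (5)·(-19) + (0)·(83) + (0)·(109) + (2)·(-13) = 5
  c_4 = (0)·(-7) + (2)·(56) + (11)·(-19) + (5)·(83) + (-3)·(109) + (-1)·(-13) = 4
  c_5 = (-2)·(-7) + (1)·(56) + (2)·(-19) + (0)·(83) + (0)·(109) + (2)·(-13) = 6
  c_6 = (1)·(-7) + (0)·(56) + (0)·(-19) + (0)·(83) + (0)·(109) + (-1)·(-13) = 6
p = 2; digits c_i = Σ_j d_{ij}·2^j, 0 ≤ d_{ij} < 2:
  c_1 = 0
  c_2 = 1 = 1·2^0
  c_3 = 5 = 1·2^0 + 0·2^1 + 1·2^2
  c_4 = 4 = 0·2^0 + 0·2^1 + 1·2^2
  c_5 = 6 = 0·2^0 + 1·2^1 + 1·2^2
  c_6 = 6 = 0·2^0 + 1·2^1 + 1·2^2
λ_0 = (0, 1, 1, 0, 0, 0)
λ_1 = (0, 0, 0, 0, 1, 1)
λ_2 = (0, 0, 1, 1, 1, 1)

((0, 1, 1, 0, 0, 0), (0, 0, 0, 0, 1, 1), (0, 0, 1, 1, 1, 1))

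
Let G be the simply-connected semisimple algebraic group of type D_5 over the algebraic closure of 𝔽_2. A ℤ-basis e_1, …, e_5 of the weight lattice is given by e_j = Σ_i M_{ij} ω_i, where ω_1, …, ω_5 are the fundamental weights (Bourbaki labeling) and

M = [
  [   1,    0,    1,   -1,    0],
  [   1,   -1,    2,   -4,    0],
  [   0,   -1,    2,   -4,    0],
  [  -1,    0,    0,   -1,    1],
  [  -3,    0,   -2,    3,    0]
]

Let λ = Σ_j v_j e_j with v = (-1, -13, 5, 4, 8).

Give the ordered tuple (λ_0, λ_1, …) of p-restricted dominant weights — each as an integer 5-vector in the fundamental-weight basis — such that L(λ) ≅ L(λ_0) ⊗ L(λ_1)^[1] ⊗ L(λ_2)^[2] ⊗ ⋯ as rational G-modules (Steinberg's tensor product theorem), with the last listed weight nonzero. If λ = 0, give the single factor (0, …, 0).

((0, 0, 1, 1, 1), (0, 1, 1, 0, 0), (0, 1, 1, 1, 1))

Compute c_i = Σ_j M_{ij} v_j with v = (-1, -13, 5, 4, 8):
  c_1 = (1)·(-1) + (0)·(-13) + 1·5 + (-1)·(4) + 0·8 = 0
  c_2 = (1)·(-1) + (-1)·(-13) + 2·5 + (-4)·(4) + 0·8 = 6
  c_3 = (0)·(-1) + (-1)·(-13) + 2·5 + (-4)·(4) + 0·8 = 7
  c_4 = (-1)·(-1) + (0)·(-13) + 0·5 + (-1)·(4) + 1·8 = 5
  c_5 = (-3)·(-1) + (0)·(-13) + (-2)·(5) + 3·4 + 0·8 = 5
Expand coordinatewise in base 2:
  c_1 = 0
  c_2 = 6 = 0·2^0 + 1·2^1 + 1·2^2
  c_3 = 7 = 1·2^0 + 1·2^1 + 1·2^2
  c_4 = 5 = 1·2^0 + 0·2^1 + 1·2^2
  c_5 = 5 = 1·2^0 + 0·2^1 + 1·2^2
p-restricted factor λ_0 = (0, 0, 1, 1, 1)
p-restricted factor λ_1 = (0, 1, 1, 0, 0)
p-restricted factor λ_2 = (0, 1, 1, 1, 1)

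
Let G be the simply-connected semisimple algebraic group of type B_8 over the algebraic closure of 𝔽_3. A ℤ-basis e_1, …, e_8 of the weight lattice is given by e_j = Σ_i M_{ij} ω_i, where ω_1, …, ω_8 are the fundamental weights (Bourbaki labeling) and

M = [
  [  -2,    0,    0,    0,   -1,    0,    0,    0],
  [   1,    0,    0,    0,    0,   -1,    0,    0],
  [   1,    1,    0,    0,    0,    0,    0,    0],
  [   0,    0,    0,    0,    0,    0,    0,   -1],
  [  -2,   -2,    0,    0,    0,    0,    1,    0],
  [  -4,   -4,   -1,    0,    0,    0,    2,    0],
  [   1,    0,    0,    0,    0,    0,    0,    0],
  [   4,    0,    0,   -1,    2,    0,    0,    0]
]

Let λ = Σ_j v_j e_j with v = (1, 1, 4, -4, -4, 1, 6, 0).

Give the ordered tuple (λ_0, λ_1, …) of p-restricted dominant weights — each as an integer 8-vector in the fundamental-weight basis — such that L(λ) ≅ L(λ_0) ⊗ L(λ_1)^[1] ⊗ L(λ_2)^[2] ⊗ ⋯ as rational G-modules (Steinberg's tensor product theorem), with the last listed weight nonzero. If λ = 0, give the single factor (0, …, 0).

Converting to the ω-basis (c_i = row i of M dotted with v = (1, 1, 4, -4, -4, 1, 6, 0)):
  c_1 = (-2)·(1) + (0)·(1) + (0)·(4) + (0)·(-4) + (-1)·(-4) + (0)·(1) + (0)·(6) + (0)·(0) = 2
  c_2 = (1)·(1) + (0)·(1) + (0)·(4) + (0)·(-4) + (0)·(-4) + (-1)·(1) + (0)·(6) + (0)·(0) = 0
  c_3 = (1)·(1) + (1)·(1) + (0)·(4) + (0)·(-4) + (0)·(-4) + (0)·(1) + (0)·(6) + (0)·(0) = 2
  c_4 = (0)·(1) + (0)·(1) + (0)·(4) + (0)·(-4) + (0)·(-4) + (0)·(1) + (0)·(6) + (-1)·(0) = 0
  c_5 = (-2)·(1) + (-2)·(1) + (0)·(4) + (0)·(-4) + (0)·(-4) + (0)·(1) + (1)·(6) + (0)·(0) = 2
  c_6 = (-4)·(1) + (-4)·(1) + (-1)·(4) + (0)·(-4) + (0)·(-4) + (0)·(1) + (2)·(6) + (0)·(0) = 0
  c_7 = (1)·(1) + (0)·(1) + (0)·(4) + (0)·(-4) + (0)·(-4) + (0)·(1) + (0)·(6) + (0)·(0) = 1
  c_8 = (4)·(1) + (0)·(1) + (0)·(4) + (-1)·(-4) + (2)·(-4) + (0)·(1) + (0)·(6) + (0)·(0) = 0
Base-3 expansion of each c_i:
  c_1 = 2 = 2·3^0
  c_2 = 0
  c_3 = 2 = 2·3^0
  c_4 = 0
  c_5 = 2 = 2·3^0
  c_6 = 0
  c_7 = 1 = 1·3^0
  c_8 = 0
p-restricted factor λ_0 = (2, 0, 2, 0, 2, 0, 1, 0)

((2, 0, 2, 0, 2, 0, 1, 0),)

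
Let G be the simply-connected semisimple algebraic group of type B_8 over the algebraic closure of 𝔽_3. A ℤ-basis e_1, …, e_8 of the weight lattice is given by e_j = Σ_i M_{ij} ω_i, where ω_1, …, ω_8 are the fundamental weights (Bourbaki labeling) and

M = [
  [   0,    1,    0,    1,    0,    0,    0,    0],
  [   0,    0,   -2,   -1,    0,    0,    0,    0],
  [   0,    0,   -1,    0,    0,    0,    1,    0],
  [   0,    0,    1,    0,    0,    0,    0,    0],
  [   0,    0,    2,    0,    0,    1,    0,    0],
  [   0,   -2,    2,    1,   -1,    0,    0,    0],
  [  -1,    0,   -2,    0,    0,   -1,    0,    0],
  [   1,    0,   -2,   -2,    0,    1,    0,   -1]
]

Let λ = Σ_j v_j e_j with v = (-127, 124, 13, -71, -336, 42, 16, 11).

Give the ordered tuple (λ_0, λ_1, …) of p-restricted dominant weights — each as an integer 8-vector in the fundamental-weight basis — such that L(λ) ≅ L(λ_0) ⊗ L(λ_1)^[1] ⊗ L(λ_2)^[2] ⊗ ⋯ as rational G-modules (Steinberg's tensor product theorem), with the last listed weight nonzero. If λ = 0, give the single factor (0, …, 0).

Change of basis e → ω: c = M·v where v = (-127, 124, 13, -71, -336, 42, 16, 11):
  c_1 = 0*-127 + 1*124 + 0*13 + 1*-71 + 0*-336 + 0*42 + 0*16 + 0*11 = 53
  c_2 = 0*-127 + 0*124 + -2*13 + -1*-71 + 0*-336 + 0*42 + 0*16 + 0*11 = 45
  c_3 = 0*-127 + 0*124 + -1*13 + 0*-71 + 0*-336 + 0*42 + 1*16 + 0*11 = 3
  c_4 = 0*-127 + 0*124 + 1*13 + 0*-71 + 0*-336 + 0*42 + 0*16 + 0*11 = 13
  c_5 = 0*-127 + 0*124 + 2*13 + 0*-71 + 0*-336 + 1*42 + 0*16 + 0*11 = 68
  c_6 = 0*-127 + -2*124 + 2*13 + 1*-71 + -1*-336 + 0*42 + 0*16 + 0*11 = 43
  c_7 = -1*-127 + 0*124 + -2*13 + 0*-71 + 0*-336 + -1*42 + 0*16 + 0*11 = 59
  c_8 = 1*-127 + 0*124 + -2*13 + -2*-71 + 0*-336 + 1*42 + 0*16 + -1*11 = 20
Writing each c_i in base p = 3:
  c_1 = 53 = 2·3^0 + 2·3^1 + 2·3^2 + 1·3^3
  c_2 = 45 = 0·3^0 + 0·3^1 + 2·3^2 + 1·3^3
  c_3 = 3 = 0·3^0 + 1·3^1
  c_4 = 13 = 1·3^0 + 1·3^1 + 1·3^2
  c_5 = 68 = 2·3^0 + 1·3^1 + 1·3^2 + 2·3^3
  c_6 = 43 = 1·3^0 + 2·3^1 + 1·3^2 + 1·3^3
  c_7 = 59 = 2·3^0 + 1·3^1 + 0·3^2 + 2·3^3
  c_8 = 20 = 2·3^0 + 0·3^1 + 2·3^2
λ_0 = (2, 0, 0, 1, 2, 1, 2, 2)
λ_1 = (2, 0, 1, 1, 1, 2, 1, 0)
λ_2 = (2, 2, 0, 1, 1, 1, 0, 2)
λ_3 = (1, 1, 0, 0, 2, 1, 2, 0)

((2, 0, 0, 1, 2, 1, 2, 2), (2, 0, 1, 1, 1, 2, 1, 0), (2, 2, 0, 1, 1, 1, 0, 2), (1, 1, 0, 0, 2, 1, 2, 0))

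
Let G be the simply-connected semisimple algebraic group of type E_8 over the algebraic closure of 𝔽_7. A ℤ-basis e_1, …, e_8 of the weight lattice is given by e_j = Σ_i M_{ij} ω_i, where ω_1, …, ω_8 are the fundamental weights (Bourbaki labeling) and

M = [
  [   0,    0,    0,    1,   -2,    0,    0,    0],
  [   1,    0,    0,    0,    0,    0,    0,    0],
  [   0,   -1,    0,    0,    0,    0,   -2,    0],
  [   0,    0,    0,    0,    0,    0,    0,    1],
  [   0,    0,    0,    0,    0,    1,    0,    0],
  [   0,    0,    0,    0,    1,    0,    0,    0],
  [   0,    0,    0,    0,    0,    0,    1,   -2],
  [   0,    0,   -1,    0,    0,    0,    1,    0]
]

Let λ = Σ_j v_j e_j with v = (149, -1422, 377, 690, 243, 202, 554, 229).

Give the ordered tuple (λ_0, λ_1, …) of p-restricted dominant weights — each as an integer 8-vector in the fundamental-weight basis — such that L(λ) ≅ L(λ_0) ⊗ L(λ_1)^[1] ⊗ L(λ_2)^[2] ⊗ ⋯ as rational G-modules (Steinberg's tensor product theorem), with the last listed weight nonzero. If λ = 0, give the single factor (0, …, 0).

ω-coordinates c = M·v, v = (149, -1422, 377, 690, 243, 202, 554, 229):
  c_1 = 0·149 + (0)·(-1422) + 0·377 + 1·690 + (-2)·(243) + 0·202 + 0·554 + 0·229 = 204
  c_2 = 1·149 + (0)·(-1422) + 0·377 + 0·690 + 0·243 + 0·202 + 0·554 + 0·229 = 149
  c_3 = 0·149 + (-1)·(-1422) + 0·377 + 0·690 + 0·243 + 0·202 + (-2)·(554) + 0·229 = 314
  c_4 = 0·149 + (0)·(-1422) + 0·377 + 0·690 + 0·243 + 0·202 + 0·554 + 1·229 = 229
  c_5 = 0·149 + (0)·(-1422) + 0·377 + 0·690 + 0·243 + 1·202 + 0·554 + 0·229 = 202
  c_6 = 0·149 + (0)·(-1422) + 0·377 + 0·690 + 1·243 + 0·202 + 0·554 + 0·229 = 243
  c_7 = 0·149 + (0)·(-1422) + 0·377 + 0·690 + 0·243 + 0·202 + 1·554 + (-2)·(229) = 96
  c_8 = 0·149 + (0)·(-1422) + (-1)·(377) + 0·690 + 0·243 + 0·202 + 1·554 + 0·229 = 177
p = 7; digits c_i = Σ_j d_{ij}·7^j, 0 ≤ d_{ij} < 7:
  c_1 = 204 = 1·7^0 + 1·7^1 + 4·7^2
  c_2 = 149 = 2·7^0 + 0·7^1 + 3·7^2
  c_3 = 314 = 6·7^0 + 2·7^1 + 6·7^2
  c_4 = 229 = 5·7^0 + 4·7^1 + 4·7^2
  c_5 = 202 = 6·7^0 + 0·7^1 + 4·7^2
  c_6 = 243 = 5·7^0 + 6·7^1 + 4·7^2
  c_7 = 96 = 5·7^0 + 6·7^1 + 1·7^2
  c_8 = 177 = 2·7^0 + 4·7^1 + 3·7^2
p-restricted factor λ_0 = (1, 2, 6, 5, 6, 5, 5, 2)
p-restricted factor λ_1 = (1, 0, 2, 4, 0, 6, 6, 4)
p-restricted factor λ_2 = (4, 3, 6, 4, 4, 4, 1, 3)

((1, 2, 6, 5, 6, 5, 5, 2), (1, 0, 2, 4, 0, 6, 6, 4), (4, 3, 6, 4, 4, 4, 1, 3))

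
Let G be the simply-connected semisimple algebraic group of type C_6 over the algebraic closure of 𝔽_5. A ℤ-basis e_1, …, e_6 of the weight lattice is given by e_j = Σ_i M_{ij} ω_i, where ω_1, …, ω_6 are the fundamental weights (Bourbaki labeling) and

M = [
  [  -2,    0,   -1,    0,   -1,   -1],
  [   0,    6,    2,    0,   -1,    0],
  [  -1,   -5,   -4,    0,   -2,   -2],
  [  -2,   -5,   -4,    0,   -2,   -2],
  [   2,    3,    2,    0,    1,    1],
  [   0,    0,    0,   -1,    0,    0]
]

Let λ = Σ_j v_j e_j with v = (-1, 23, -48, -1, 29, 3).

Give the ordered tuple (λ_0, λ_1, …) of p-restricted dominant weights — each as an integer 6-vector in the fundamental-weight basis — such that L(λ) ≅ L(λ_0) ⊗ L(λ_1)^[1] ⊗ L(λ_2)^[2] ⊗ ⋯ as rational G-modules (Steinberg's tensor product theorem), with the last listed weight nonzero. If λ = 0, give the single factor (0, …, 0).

((3, 3, 4, 0, 3, 1), (3, 2, 2, 3, 0, 0))

ω-coordinates c = M·v, v = (-1, 23, -48, -1, 29, 3):
  c_1 = (-2)·(-1) + 0·23 + (-1)·(-48) + (0)·(-1) + (-1)·(29) + (-1)·(3) = 18
  c_2 = (0)·(-1) + 6·23 + (2)·(-48) + (0)·(-1) + (-1)·(29) + 0·3 = 13
  c_3 = (-1)·(-1) + (-5)·(23) + (-4)·(-48) + (0)·(-1) + (-2)·(29) + (-2)·(3) = 14
  c_4 = (-2)·(-1) + (-5)·(23) + (-4)·(-48) + (0)·(-1) + (-2)·(29) + (-2)·(3) = 15
  c_5 = (2)·(-1) + 3·23 + (2)·(-48) + (0)·(-1) + 1·29 + 1·3 = 3
  c_6 = (0)·(-1) + 0·23 + (0)·(-48) + (-1)·(-1) + 0·29 + 0·3 = 1
Writing each c_i in base p = 5:
  c_1 = 18 = 3·5^0 + 3·5^1
  c_2 = 13 = 3·5^0 + 2·5^1
  c_3 = 14 = 4·5^0 + 2·5^1
  c_4 = 15 = 0·5^0 + 3·5^1
  c_5 = 3 = 3·5^0
  c_6 = 1 = 1·5^0
Factor λ_0 = (3, 3, 4, 0, 3, 1)
Factor λ_1 = (3, 2, 2, 3, 0, 0)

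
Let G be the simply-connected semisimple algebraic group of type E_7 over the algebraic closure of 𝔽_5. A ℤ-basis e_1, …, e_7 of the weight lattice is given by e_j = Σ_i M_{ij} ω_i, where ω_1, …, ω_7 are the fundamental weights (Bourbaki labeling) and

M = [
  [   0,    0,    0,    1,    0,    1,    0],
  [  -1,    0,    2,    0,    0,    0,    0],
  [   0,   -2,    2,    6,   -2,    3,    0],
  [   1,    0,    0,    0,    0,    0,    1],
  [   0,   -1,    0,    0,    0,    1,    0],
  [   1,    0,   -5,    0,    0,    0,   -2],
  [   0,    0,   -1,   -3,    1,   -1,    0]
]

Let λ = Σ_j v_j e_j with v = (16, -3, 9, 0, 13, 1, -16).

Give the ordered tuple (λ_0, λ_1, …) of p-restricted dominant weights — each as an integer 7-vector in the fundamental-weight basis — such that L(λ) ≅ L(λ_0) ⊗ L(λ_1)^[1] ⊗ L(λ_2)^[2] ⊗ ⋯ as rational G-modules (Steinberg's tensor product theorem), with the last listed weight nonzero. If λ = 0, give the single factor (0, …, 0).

((1, 2, 1, 0, 4, 3, 3),)

Converting to the ω-basis (c_i = row i of M dotted with v = (16, -3, 9, 0, 13, 1, -16)):
  c_1 = 0·16 + (0)·(-3) + 0·9 + 1·0 + 0·13 + 1·1 + (0)·(-16) = 1
  c_2 = (-1)·(16) + (0)·(-3) + 2·9 + 0·0 + 0·13 + 0·1 + (0)·(-16) = 2
  c_3 = 0·16 + (-2)·(-3) + 2·9 + 6·0 + (-2)·(13) + 3·1 + (0)·(-16) = 1
  c_4 = 1·16 + (0)·(-3) + 0·9 + 0·0 + 0·13 + 0·1 + (1)·(-16) = 0
  c_5 = 0·16 + (-1)·(-3) + 0·9 + 0·0 + 0·13 + 1·1 + (0)·(-16) = 4
  c_6 = 1·16 + (0)·(-3) + (-5)·(9) + 0·0 + 0·13 + 0·1 + (-2)·(-16) = 3
  c_7 = 0·16 + (0)·(-3) + (-1)·(9) + (-3)·(0) + 1·13 + (-1)·(1) + (0)·(-16) = 3
p = 5; digits c_i = Σ_j d_{ij}·5^j, 0 ≤ d_{ij} < 5:
  c_1 = 1 = 1·5^0
  c_2 = 2 = 2·5^0
  c_3 = 1 = 1·5^0
  c_4 = 0
  c_5 = 4 = 4·5^0
  c_6 = 3 = 3·5^0
  c_7 = 3 = 3·5^0
Factor λ_0 = (1, 2, 1, 0, 4, 3, 3)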